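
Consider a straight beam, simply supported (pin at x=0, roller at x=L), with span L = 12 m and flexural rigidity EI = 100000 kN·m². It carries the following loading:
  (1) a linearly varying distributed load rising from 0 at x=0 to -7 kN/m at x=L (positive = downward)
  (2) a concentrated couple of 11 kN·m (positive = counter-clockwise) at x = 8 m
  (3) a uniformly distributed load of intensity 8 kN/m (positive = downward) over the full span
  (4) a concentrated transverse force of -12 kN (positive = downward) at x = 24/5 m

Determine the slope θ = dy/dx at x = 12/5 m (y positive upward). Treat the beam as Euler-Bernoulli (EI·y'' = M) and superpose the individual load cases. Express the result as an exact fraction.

θ(12/5) = -171259/93750000 rad

Load 1 — triangular load w₀=-7 kN/m (0→w₀ over full span):
  θ_1 = -w₀(7L⁴-30L²x²+15x⁴)/(360LEI) = -(-7)·(7·12⁴-30·12²·(12/5)²+15·(12/5)⁴)/(360·12·100000) = 3822/1953125 rad
Load 2 — applied couple M₀=11 kN·m at a=8 m (b=L-a=4):
  θ_2 = (M₀x²/(2L)+C₁)/EI  [x≤a] with C₁=M₀(3b²-L²)/(6L)=-44/3 = (11·(12/5)²/(2·12)+(-44/3))/100000 = -451/3750000 rad
Load 3 — uniform load w=8 kN/m over full span:
  θ_3 = -w(L³-6Lx²+4x³)/(24EI) = -8·(12³-6·12·(12/5)²+4·(12/5)³)/(24·100000) = -1782/390625 rad
Load 4 — point force P=-12 kN at a=24/5 m (b=L-a=36/5):
  θ_4 = -Pb(L²-b²-3x²)/(6LEI)  [x≤a] = -(-12)·(36/5)·(12²-(36/5)²-3·(12/5)²)/(6·12·100000) = 351/390625 rad
Superposition: θ = Σ θ_i = -171259/93750000 rad ≈ -0.001827 rad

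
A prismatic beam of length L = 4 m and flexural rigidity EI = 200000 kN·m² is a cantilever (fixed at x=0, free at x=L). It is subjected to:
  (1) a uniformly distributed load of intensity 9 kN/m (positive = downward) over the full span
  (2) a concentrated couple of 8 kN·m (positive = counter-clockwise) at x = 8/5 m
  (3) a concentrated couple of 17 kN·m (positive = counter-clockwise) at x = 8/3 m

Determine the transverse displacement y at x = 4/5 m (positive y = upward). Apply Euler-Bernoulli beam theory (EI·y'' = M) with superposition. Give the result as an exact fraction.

Load 1 — uniform load w=9 kN/m over full span:
  y_1 = -wx²(x²-4Lx+6L²)/(24EI) = -9·(4/5)²·((4/5)²-4·4·(4/5)+6·4²)/(24·200000) = -393/3906250 m
Load 2 — applied couple M₀=8 kN·m at a=8/5 m (b=L-a=12/5):
  y_2 = M₀x²/(2EI)  [x≤a] = 8·(4/5)²/(2·200000) = 1/78125 m
Load 3 — applied couple M₀=17 kN·m at a=8/3 m (b=L-a=4/3):
  y_3 = M₀x²/(2EI)  [x≤a] = 17·(4/5)²/(2·200000) = 17/625000 m
Superposition: y = Σ y_i = -947/15625000 m ≈ -0.000061 m

y(4/5) = -947/15625000 m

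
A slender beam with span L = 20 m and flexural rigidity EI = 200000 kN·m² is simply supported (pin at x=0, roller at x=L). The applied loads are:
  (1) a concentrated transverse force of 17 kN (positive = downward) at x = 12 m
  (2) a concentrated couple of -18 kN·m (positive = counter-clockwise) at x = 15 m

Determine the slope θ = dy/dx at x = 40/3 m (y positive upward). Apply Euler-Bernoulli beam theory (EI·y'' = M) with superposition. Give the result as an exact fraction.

θ(40/3) = 10637/12000000 rad

Load 1 — point force P=17 kN at a=12 m (b=L-a=8):
  θ_1 = -Pa(2L²-6Lx+3x²+a²)/(6LEI)  [x>a] = -17·12·(2·20²-6·20·(40/3)+3·(40/3)²+12²)/(6·20·200000) = 391/375000 rad
Load 2 — applied couple M₀=-18 kN·m at a=15 m (b=L-a=5):
  θ_2 = (M₀x²/(2L)+C₁)/EI  [x≤a] with C₁=M₀(3b²-L²)/(6L)=195/4 = ((-18)·(40/3)²/(2·20)+(195/4))/200000 = -1/6400 rad
Superposition: θ = Σ θ_i = 10637/12000000 rad ≈ 0.000886 rad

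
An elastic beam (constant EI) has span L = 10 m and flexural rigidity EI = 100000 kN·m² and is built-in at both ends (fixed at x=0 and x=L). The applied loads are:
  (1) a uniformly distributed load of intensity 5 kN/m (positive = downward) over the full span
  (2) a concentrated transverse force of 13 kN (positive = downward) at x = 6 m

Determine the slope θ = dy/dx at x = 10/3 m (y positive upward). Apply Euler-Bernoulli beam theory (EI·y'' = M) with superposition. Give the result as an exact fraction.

θ(10/3) = -4763/10125000 rad

Load 1 — uniform load w=5 kN/m over full span:
  θ_1 = -wx(L-x)(L-2x)/(12EI) = -5·(10/3)·(10-(10/3))·(10-2·(10/3))/(12·100000) = -1/3240 rad
Load 2 — point force P=13 kN at a=6 m (b=L-a=4):
  θ_2 = -Pb²x(2aL-(3a+b)x)/(2L³EI)  [x≤a] = -13·4²·(10/3)·(2·6·10-(3·6+4)·(10/3))/(2·10³·100000) = -91/562500 rad
Superposition: θ = Σ θ_i = -4763/10125000 rad ≈ -0.000470 rad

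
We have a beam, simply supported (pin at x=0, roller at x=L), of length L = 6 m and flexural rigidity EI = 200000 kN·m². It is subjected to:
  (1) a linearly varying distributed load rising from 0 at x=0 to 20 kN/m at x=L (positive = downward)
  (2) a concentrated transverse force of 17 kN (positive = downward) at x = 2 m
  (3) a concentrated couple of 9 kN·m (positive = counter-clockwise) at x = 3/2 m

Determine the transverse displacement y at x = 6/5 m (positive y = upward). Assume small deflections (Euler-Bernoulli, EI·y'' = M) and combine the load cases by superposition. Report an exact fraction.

Load 1 — triangular load w₀=20 kN/m (0→w₀ over full span):
  y_1 = -w₀x(7L⁴-10L²x²+3x⁴)/(360LEI) = -20·(6/5)·(7·6⁴-10·6²·(6/5)²+3·(6/5)⁴)/(360·6·200000) = -4644/9765625 m
Load 2 — point force P=17 kN at a=2 m (b=L-a=4):
  y_2 = -Pbx(L²-b²-x²)/(6LEI)  [x≤a] = -17·4·(6/5)·(6²-4²-(6/5)²)/(6·6·200000) = -493/2343750 m
Load 3 — applied couple M₀=9 kN·m at a=3/2 m (b=L-a=9/2):
  y_3 = (M₀x³/(6L)+C₁x)/EI  [x≤a] with C₁=M₀(3b²-L²)/(6L)=99/16 = (9·(6/5)³/(6·6)+(99/16)·(6/5))/200000 = 7857/200000000 m
Superposition: y = Σ y_i = -9699109/15000000000 m ≈ -0.000647 m

y(6/5) = -9699109/15000000000 m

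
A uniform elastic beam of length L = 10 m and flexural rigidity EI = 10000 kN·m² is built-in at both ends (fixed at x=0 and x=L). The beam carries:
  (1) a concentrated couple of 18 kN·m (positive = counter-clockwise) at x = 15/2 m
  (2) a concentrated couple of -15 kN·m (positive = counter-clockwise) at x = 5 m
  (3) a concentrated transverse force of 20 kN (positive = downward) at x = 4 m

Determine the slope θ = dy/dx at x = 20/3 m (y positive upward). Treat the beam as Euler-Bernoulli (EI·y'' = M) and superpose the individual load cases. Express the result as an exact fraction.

θ(20/3) = 583/180000 rad

Load 1 — applied couple M₀=18 kN·m at a=15/2 m (b=L-a=5/2):
  θ_1 = (R_Ax²/2 - M_Ax)/EI  [x≤a] with R_A=81/40, M_A=45/8 = ((81/40)·(20/3)²/2 - (45/8)·(20/3))/10000 = 3/4000 rad
Load 2 — applied couple M₀=-15 kN·m at a=5 m (b=L-a=5):
  θ_2 = (R_Ax²/2 - M_Ax - M₀(x-a))/EI  [x>a] with R_A=-9/4, M_A=-15/4 = ((-9/4)·(20/3)²/2 - (-15/4)·(20/3) - (-15)·((20/3)-5))/10000 = 0 rad
Load 3 — point force P=20 kN at a=4 m (b=L-a=6):
  θ_3 = Pa²(L-x)(2bL-(3b+a)(L-x))/(2L³EI)  [x>a] = 20·4²·(10-(20/3))·(2·6·10-(3·6+4)·(10-(20/3)))/(2·10³·10000) = 14/5625 rad
Superposition: θ = Σ θ_i = 583/180000 rad ≈ 0.003239 rad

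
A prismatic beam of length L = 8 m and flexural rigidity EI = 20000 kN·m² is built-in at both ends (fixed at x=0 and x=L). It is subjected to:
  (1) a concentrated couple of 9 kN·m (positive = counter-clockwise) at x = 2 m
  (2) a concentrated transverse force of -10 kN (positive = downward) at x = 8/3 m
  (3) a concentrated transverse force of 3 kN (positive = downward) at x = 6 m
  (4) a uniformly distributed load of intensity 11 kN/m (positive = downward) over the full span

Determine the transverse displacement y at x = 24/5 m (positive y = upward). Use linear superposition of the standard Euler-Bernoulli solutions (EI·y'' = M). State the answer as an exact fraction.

y(24/5) = -1123681/253125000 m

Load 1 — applied couple M₀=9 kN·m at a=2 m (b=L-a=6):
  y_1 = (R_Ax³/6 - M_Ax²/2 - M₀(x-a)²/2)/EI  [x>a] with R_A=81/64, M_A=-27/16 = ((81/64)·(24/5)³/6 - (-27/16)·(24/5)²/2 - 9·((24/5)-2)²/2)/20000 = 117/312500 m
Load 2 — point force P=-10 kN at a=8/3 m (b=L-a=16/3):
  y_2 = -Pa²(L-x)²(3bL-(3b+a)(L-x))/(6L³EI)  [x>a] = -(-10)·(8/3)²·(8-(24/5))²·(3·(16/3)·8-(3·(16/3)+(8/3))·(8-(24/5)))/(6·8³·20000) = 1024/1265625 m
Load 3 — point force P=3 kN at a=6 m (b=L-a=2):
  y_3 = -Pb²x²(3aL-(3a+b)x)/(6L³EI)  [x≤a] = -3·2²·(24/5)²·(3·6·8-(3·6+2)·(24/5))/(6·8³·20000) = -27/125000 m
Load 4 — uniform load w=11 kN/m over full span:
  y_4 = -wx²(L-x)²/(24EI) = -11·(24/5)²·(8-(24/5))²/(24·20000) = -2112/390625 m
Superposition: y = Σ y_i = -1123681/253125000 m ≈ -0.004439 m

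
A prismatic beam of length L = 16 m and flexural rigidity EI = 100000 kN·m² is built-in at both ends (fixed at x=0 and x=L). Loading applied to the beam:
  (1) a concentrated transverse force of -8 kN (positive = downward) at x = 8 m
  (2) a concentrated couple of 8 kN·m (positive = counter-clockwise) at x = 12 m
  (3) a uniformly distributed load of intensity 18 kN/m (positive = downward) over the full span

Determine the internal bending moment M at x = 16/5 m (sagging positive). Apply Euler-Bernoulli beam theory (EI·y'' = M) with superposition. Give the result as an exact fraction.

M(16/5) = -643/50 kN·m

Load 1 — point force P=-8 kN at a=8 m (b=L-a=8):
  M_1 = Pb²(3a+b)x/L³ - Pab²/L²  [x≤a] = (-8)·8²·(3·8+8)·(16/5)/16³ - (-8)·8·8²/16² = 16/5 kN·m
Load 2 — applied couple M₀=8 kN·m at a=12 m (b=L-a=4):
  M_2 = R_Ax - M_A  [x≤a] with R_A=9/16, M_A=5/2 = (9/16)·(16/5) - (5/2) = -7/10 kN·m
Load 3 — uniform load w=18 kN/m over full span:
  M_3 = wLx/2 - wL²/12 - wx²/2 = 18·16·(16/5)/2 - 18·16²/12 - 18·(16/5)²/2 = -384/25 kN·m
Superposition: M = Σ M_i = -643/50 kN·m ≈ -12.860000 kN·m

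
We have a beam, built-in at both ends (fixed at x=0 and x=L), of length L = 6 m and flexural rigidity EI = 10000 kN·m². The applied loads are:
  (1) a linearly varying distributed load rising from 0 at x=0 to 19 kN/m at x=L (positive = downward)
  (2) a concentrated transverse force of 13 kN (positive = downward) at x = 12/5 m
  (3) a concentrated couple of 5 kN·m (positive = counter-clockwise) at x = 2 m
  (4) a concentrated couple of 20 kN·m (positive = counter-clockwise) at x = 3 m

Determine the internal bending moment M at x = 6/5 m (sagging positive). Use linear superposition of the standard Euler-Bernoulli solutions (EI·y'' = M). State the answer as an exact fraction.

Load 1 — triangular load w₀=19 kN/m (0→w₀ over full span):
  M_1 = 3w₀Lx/20 - w₀L²/30 - w₀x³/(6L) = 3·19·6·(6/5)/20 - 19·6²/30 - 19·(6/5)³/(6·6) = -399/125 kN·m
Load 2 — point force P=13 kN at a=12/5 m (b=L-a=18/5):
  M_2 = Pb²(3a+b)x/L³ - Pab²/L²  [x≤a] = 13·(18/5)²·(3·(12/5)+(18/5))·(6/5)/6³ - 13·(12/5)·(18/5)²/6² = -702/625 kN·m
Load 3 — applied couple M₀=5 kN·m at a=2 m (b=L-a=4):
  M_3 = R_Ax - M_A  [x≤a] with R_A=10/9, M_A=0 = (10/9)·(6/5) - 0 = 4/3 kN·m
Load 4 — applied couple M₀=20 kN·m at a=3 m (b=L-a=3):
  M_4 = R_Ax - M_A  [x≤a] with R_A=5, M_A=5 = 5·(6/5) - 5 = 1 kN·m
Superposition: M = Σ M_i = -3716/1875 kN·m ≈ -1.981867 kN·m

M(6/5) = -3716/1875 kN·m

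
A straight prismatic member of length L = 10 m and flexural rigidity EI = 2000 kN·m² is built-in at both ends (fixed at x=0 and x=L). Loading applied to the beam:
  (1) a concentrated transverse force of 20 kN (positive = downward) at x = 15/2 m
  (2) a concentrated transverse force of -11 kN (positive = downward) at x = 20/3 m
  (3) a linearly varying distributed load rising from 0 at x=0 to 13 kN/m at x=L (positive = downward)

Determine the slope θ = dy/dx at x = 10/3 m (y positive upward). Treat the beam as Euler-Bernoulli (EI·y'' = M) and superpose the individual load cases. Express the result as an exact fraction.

Load 1 — point force P=20 kN at a=15/2 m (b=L-a=5/2):
  θ_1 = -Pb²x(2aL-(3a+b)x)/(2L³EI)  [x≤a] = -20·(5/2)²·(10/3)·(2·(15/2)·10-(3·(15/2)+(5/2))·(10/3))/(2·10³·2000) = -1/144 rad
Load 2 — point force P=-11 kN at a=20/3 m (b=L-a=10/3):
  θ_2 = -Pb²x(2aL-(3a+b)x)/(2L³EI)  [x≤a] = -(-11)·(10/3)²·(10/3)·(2·(20/3)·10-(3·(20/3)+(10/3))·(10/3))/(2·10³·2000) = 11/1944 rad
Load 3 — triangular load w₀=13 kN/m (0→w₀ over full span):
  θ_3 = -w₀(2x(L-x)(L-2x)(x+2L)+x²(L-x)²)/(120LEI) = -13·(2·(10/3)·(10-(10/3))·(10-2·(10/3))·((10/3)+2·10)+(10/3)²·(10-(10/3))²)/(120·10·2000) = -26/1215 rad
Superposition: θ = Σ θ_i = -49/2160 rad ≈ -0.022685 rad

θ(10/3) = -49/2160 rad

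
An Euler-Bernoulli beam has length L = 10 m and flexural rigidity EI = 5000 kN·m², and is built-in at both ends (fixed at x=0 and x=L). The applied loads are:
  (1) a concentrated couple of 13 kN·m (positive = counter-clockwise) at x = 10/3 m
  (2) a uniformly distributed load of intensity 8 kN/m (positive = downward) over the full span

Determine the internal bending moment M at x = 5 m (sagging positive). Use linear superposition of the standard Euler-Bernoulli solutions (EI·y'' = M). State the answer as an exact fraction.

M(5) = 29 kN·m

Load 1 — applied couple M₀=13 kN·m at a=10/3 m (b=L-a=20/3):
  M_1 = R_Ax - M_A - M₀  [x>a] with R_A=26/15, M_A=0 = (26/15)·5 - 0 - 13 = -13/3 kN·m
Load 2 — uniform load w=8 kN/m over full span:
  M_2 = wLx/2 - wL²/12 - wx²/2 = 8·10·5/2 - 8·10²/12 - 8·5²/2 = 100/3 kN·m
Superposition: M = Σ M_i = 29 kN·m ≈ 29.000000 kN·m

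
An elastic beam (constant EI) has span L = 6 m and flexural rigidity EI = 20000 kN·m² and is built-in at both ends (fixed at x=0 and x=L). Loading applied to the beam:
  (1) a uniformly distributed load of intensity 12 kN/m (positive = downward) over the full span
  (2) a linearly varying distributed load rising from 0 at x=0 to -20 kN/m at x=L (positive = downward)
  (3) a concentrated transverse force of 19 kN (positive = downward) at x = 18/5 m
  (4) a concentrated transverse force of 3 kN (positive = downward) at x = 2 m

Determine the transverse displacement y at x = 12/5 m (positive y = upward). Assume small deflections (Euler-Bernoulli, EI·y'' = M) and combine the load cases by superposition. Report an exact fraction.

Load 1 — uniform load w=12 kN/m over full span:
  y_1 = -wx²(L-x)²/(24EI) = -12·(12/5)²·(6-(12/5))²/(24·20000) = -729/390625 m
Load 2 — triangular load w₀=-20 kN/m (0→w₀ over full span):
  y_2 = -w₀x²(L-x)²(x+2L)/(120LEI) = -(-20)·(12/5)²·(6-(12/5))²·((12/5)+2·6)/(120·6·20000) = 2916/1953125 m
Load 3 — point force P=19 kN at a=18/5 m (b=L-a=12/5):
  y_3 = -Pb²x²(3aL-(3a+b)x)/(6L³EI)  [x≤a] = -19·(12/5)²·(12/5)²·(3·(18/5)·6-(3·(18/5)+(12/5))·(12/5))/(6·6³·20000) = -7866/9765625 m
Load 4 — point force P=3 kN at a=2 m (b=L-a=4):
  y_4 = -Pa²(L-x)²(3bL-(3b+a)(L-x))/(6L³EI)  [x>a] = -3·2²·(6-(12/5))²·(3·4·6-(3·4+2)·(6-(12/5)))/(6·6³·20000) = -81/625000 m
Superposition: y = Σ y_i = -102213/78125000 m ≈ -0.001308 m

y(12/5) = -102213/78125000 m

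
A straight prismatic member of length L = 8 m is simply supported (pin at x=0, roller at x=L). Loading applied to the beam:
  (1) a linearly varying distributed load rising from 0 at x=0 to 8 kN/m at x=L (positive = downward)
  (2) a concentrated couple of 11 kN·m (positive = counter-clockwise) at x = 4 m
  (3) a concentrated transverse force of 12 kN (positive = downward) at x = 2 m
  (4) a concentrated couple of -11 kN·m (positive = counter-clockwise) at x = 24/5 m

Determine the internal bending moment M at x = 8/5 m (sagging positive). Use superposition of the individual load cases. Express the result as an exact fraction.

M(8/5) = 3848/125 kN·m

Load 1 — triangular load w₀=8 kN/m (0→w₀ over full span):
  M_1 = w₀Lx/6 - w₀x³/(6L) = 8·8·(8/5)/6 - 8·(8/5)³/(6·8) = 2048/125 kN·m
Load 2 — applied couple M₀=11 kN·m at a=4 m (b=L-a=4):
  M_2 = M₀x/L  [x≤a] = 11·(8/5)/8 = 11/5 kN·m
Load 3 — point force P=12 kN at a=2 m (b=L-a=6):
  M_3 = Pbx/L  [x≤a] = 12·6·(8/5)/8 = 72/5 kN·m
Load 4 — applied couple M₀=-11 kN·m at a=24/5 m (b=L-a=16/5):
  M_4 = M₀x/L  [x≤a] = (-11)·(8/5)/8 = -11/5 kN·m
Superposition: M = Σ M_i = 3848/125 kN·m ≈ 30.784000 kN·m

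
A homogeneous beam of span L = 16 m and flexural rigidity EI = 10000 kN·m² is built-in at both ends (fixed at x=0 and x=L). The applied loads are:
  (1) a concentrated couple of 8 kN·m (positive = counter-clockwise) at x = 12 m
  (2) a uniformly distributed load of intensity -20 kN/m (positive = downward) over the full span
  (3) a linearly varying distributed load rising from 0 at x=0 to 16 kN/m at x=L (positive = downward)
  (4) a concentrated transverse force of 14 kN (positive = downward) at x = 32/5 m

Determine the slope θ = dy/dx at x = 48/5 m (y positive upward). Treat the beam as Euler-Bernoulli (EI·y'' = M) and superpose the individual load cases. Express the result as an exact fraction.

θ(48/5) = -35977/1953125 rad

Load 1 — applied couple M₀=8 kN·m at a=12 m (b=L-a=4):
  θ_1 = (R_Ax²/2 - M_Ax)/EI  [x≤a] with R_A=9/16, M_A=5/2 = ((9/16)·(48/5)²/2 - (5/2)·(48/5))/10000 = 3/15625 rad
Load 2 — uniform load w=-20 kN/m over full span:
  θ_2 = -wx(L-x)(L-2x)/(12EI) = -(-20)·(48/5)·(16-(48/5))·(16-2·(48/5))/(12·10000) = -512/15625 rad
Load 3 — triangular load w₀=16 kN/m (0→w₀ over full span):
  θ_3 = -w₀(2x(L-x)(L-2x)(x+2L)+x²(L-x)²)/(120LEI) = -16·(2·(48/5)·(16-(48/5))·(16-2·(48/5))·((48/5)+2·16)+(48/5)²·(16-(48/5))²)/(120·16·10000) = 4096/390625 rad
Load 4 — point force P=14 kN at a=32/5 m (b=L-a=48/5):
  θ_4 = Pa²(L-x)(2bL-(3b+a)(L-x))/(2L³EI)  [x>a] = 14·(32/5)²·(16-(48/5))·(2·(48/5)·16-(3·(48/5)+(32/5))·(16-(48/5)))/(2·16³·10000) = 7168/1953125 rad
Superposition: θ = Σ θ_i = -35977/1953125 rad ≈ -0.018420 rad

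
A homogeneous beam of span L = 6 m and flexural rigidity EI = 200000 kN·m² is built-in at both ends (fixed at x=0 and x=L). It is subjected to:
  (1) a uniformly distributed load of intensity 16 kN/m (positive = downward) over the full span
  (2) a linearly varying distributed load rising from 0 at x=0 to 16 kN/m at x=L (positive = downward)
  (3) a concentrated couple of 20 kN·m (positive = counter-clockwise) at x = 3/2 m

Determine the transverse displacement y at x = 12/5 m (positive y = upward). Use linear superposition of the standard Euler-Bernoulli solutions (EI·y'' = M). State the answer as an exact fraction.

y(12/5) = -1947321/6250000000 m

Load 1 — uniform load w=16 kN/m over full span:
  y_1 = -wx²(L-x)²/(24EI) = -16·(12/5)²·(6-(12/5))²/(24·200000) = -486/1953125 m
Load 2 — triangular load w₀=16 kN/m (0→w₀ over full span):
  y_2 = -w₀x²(L-x)²(x+2L)/(120LEI) = -16·(12/5)²·(6-(12/5))²·((12/5)+2·6)/(120·6·200000) = -5832/48828125 m
Load 3 — applied couple M₀=20 kN·m at a=3/2 m (b=L-a=9/2):
  y_3 = (R_Ax³/6 - M_Ax²/2 - M₀(x-a)²/2)/EI  [x>a] with R_A=15/4, M_A=-15/4 = ((15/4)·(12/5)³/6 - (-15/4)·(12/5)²/2 - 20·((12/5)-(3/2))²/2)/200000 = 567/10000000 m
Superposition: y = Σ y_i = -1947321/6250000000 m ≈ -0.000312 m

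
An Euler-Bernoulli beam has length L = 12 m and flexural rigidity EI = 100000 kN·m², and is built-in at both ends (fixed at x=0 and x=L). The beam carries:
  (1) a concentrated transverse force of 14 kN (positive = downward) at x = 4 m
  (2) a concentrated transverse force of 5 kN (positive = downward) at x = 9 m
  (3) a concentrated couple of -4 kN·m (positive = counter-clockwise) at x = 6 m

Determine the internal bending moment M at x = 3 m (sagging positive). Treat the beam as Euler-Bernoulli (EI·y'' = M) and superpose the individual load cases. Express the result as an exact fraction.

M(3) = 1513/288 kN·m

Load 1 — point force P=14 kN at a=4 m (b=L-a=8):
  M_1 = Pb²(3a+b)x/L³ - Pab²/L²  [x≤a] = 14·8²·(3·4+8)·3/12³ - 14·4·8²/12² = 56/9 kN·m
Load 2 — point force P=5 kN at a=9 m (b=L-a=3):
  M_2 = Pb²(3a+b)x/L³ - Pab²/L²  [x≤a] = 5·3²·(3·9+3)·3/12³ - 5·9·3²/12² = -15/32 kN·m
Load 3 — applied couple M₀=-4 kN·m at a=6 m (b=L-a=6):
  M_3 = R_Ax - M_A  [x≤a] with R_A=-1/2, M_A=-1 = (-1/2)·3 - (-1) = -1/2 kN·m
Superposition: M = Σ M_i = 1513/288 kN·m ≈ 5.253472 kN·m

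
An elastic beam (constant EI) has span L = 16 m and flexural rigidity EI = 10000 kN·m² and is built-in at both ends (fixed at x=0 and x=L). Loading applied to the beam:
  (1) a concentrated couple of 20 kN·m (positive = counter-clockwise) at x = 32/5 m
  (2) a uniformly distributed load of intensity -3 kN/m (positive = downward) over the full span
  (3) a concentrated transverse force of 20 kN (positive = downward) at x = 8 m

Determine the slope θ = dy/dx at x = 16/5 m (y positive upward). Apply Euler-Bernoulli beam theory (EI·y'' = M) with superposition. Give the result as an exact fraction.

θ(16/5) = 36/15625 rad

Load 1 — applied couple M₀=20 kN·m at a=32/5 m (b=L-a=48/5):
  θ_1 = (R_Ax²/2 - M_Ax)/EI  [x≤a] with R_A=9/5, M_A=12/5 = ((9/5)·(16/5)²/2 - (12/5)·(16/5))/10000 = 12/78125 rad
Load 2 — uniform load w=-3 kN/m over full span:
  θ_2 = -wx(L-x)(L-2x)/(12EI) = -(-3)·(16/5)·(16-(16/5))·(16-2·(16/5))/(12·10000) = 768/78125 rad
Load 3 — point force P=20 kN at a=8 m (b=L-a=8):
  θ_3 = -Pb²x(2aL-(3a+b)x)/(2L³EI)  [x≤a] = -20·8²·(16/5)·(2·8·16-(3·8+8)·(16/5))/(2·16³·10000) = -24/3125 rad
Superposition: θ = Σ θ_i = 36/15625 rad ≈ 0.002304 rad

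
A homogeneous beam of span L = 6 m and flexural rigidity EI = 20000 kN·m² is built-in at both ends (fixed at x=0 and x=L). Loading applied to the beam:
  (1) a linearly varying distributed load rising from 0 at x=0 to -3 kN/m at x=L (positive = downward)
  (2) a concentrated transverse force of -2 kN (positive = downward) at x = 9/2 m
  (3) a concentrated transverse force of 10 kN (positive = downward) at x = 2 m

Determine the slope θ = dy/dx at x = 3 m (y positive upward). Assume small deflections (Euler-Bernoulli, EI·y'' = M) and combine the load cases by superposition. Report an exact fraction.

θ(3) = 1097/9600000 rad

Load 1 — triangular load w₀=-3 kN/m (0→w₀ over full span):
  θ_1 = -w₀(2x(L-x)(L-2x)(x+2L)+x²(L-x)²)/(120LEI) = -(-3)·(2·3·(6-3)·(6-2·3)·(3+2·6)+3²·(6-3)²)/(120·6·20000) = 27/1600000 rad
Load 2 — point force P=-2 kN at a=9/2 m (b=L-a=3/2):
  θ_2 = -Pb²x(2aL-(3a+b)x)/(2L³EI)  [x≤a] = -(-2)·(3/2)²·3·(2·(9/2)·6-(3·(9/2)+(3/2))·3)/(2·6³·20000) = 9/640000 rad
Load 3 — point force P=10 kN at a=2 m (b=L-a=4):
  θ_3 = Pa²(L-x)(2bL-(3b+a)(L-x))/(2L³EI)  [x>a] = 10·2²·(6-3)·(2·4·6-(3·4+2)·(6-3))/(2·6³·20000) = 1/12000 rad
Superposition: θ = Σ θ_i = 1097/9600000 rad ≈ 0.000114 rad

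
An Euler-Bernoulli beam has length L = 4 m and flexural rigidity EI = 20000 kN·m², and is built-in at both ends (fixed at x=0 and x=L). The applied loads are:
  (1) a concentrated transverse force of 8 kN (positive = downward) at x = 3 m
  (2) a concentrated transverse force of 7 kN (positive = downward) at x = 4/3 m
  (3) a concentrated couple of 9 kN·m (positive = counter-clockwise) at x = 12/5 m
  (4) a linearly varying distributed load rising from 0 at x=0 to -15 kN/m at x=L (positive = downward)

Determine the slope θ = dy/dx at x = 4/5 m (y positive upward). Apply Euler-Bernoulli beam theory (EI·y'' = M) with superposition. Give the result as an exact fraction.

Load 1 — point force P=8 kN at a=3 m (b=L-a=1):
  θ_1 = -Pb²x(2aL-(3a+b)x)/(2L³EI)  [x≤a] = -8·1²·(4/5)·(2·3·4-(3·3+1)·(4/5))/(2·4³·20000) = -1/25000 rad
Load 2 — point force P=7 kN at a=4/3 m (b=L-a=8/3):
  θ_2 = -Pb²x(2aL-(3a+b)x)/(2L³EI)  [x≤a] = -7·(8/3)²·(4/5)·(2·(4/3)·4-(3·(4/3)+(8/3))·(4/5))/(2·4³·20000) = -7/84375 rad
Load 3 — applied couple M₀=9 kN·m at a=12/5 m (b=L-a=8/5):
  θ_3 = (R_Ax²/2 - M_Ax)/EI  [x≤a] with R_A=81/25, M_A=72/25 = ((81/25)·(4/5)²/2 - (72/25)·(4/5))/20000 = -99/1562500 rad
Load 4 — triangular load w₀=-15 kN/m (0→w₀ over full span):
  θ_4 = -w₀(2x(L-x)(L-2x)(x+2L)+x²(L-x)²)/(120LEI) = -(-15)·(2·(4/5)·(4-(4/5))·(4-2·(4/5))·((4/5)+2·4)+(4/5)²·(4-(4/5))²)/(120·4·20000) = 14/78125 rad
Superposition: θ = Σ θ_i = -601/84375000 rad ≈ -0.000007 rad

θ(4/5) = -601/84375000 rad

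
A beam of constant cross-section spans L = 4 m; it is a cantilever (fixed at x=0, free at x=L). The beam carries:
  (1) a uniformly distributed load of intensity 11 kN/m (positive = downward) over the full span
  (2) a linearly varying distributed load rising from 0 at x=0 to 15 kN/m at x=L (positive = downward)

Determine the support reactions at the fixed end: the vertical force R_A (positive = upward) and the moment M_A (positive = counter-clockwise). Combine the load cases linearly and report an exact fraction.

R_A = 74 kN, M_A = 168 kN·m

Load 1 — uniform load w=11 kN/m over full span:
  R_A = wL = 11·4 = 44 kN
  M_A = wL²/2 = 11·4²/2 = 88 kN·m
Load 2 — triangular load w₀=15 kN/m (0→w₀ over full span):
  R_A = w₀L/2 = 15·4/2 = 30 kN
  M_A = w₀L²/3 = 15·4²/3 = 80 kN·m
Superposition: R_A = 74 kN, M_A = 168 kN·m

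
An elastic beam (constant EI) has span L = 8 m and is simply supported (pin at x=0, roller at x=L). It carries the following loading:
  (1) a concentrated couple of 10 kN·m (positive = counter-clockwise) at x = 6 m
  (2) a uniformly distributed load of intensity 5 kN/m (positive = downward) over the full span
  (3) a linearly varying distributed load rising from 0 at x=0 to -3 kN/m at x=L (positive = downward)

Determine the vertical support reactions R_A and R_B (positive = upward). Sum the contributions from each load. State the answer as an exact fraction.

R_A = 69/4 kN, R_B = 43/4 kN

Load 1 — applied couple M₀=10 kN·m at a=6 m (b=L-a=2):
  R_A = M₀/L = 10/8 = 5/4 kN
  R_B = -M₀/L = -10/8 = -5/4 kN
Load 2 — uniform load w=5 kN/m over full span:
  R_A = wL/2 = 5·8/2 = 20 kN
  R_B = wL/2 = 5·8/2 = 20 kN
Load 3 — triangular load w₀=-3 kN/m (0→w₀ over full span):
  R_A = w₀L/6 = (-3)·8/6 = -4 kN
  R_B = w₀L/3 = (-3)·8/3 = -8 kN
Superposition: R_A = 69/4 kN, R_B = 43/4 kN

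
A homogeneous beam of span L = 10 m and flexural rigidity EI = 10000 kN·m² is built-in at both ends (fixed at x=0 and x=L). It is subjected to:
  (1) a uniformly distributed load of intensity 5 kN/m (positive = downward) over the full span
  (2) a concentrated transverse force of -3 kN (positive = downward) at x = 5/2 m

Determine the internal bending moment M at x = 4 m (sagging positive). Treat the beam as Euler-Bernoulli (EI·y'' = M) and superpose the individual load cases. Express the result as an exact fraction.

Load 1 — uniform load w=5 kN/m over full span:
  M_1 = wLx/2 - wL²/12 - wx²/2 = 5·10·4/2 - 5·10²/12 - 5·4²/2 = 55/3 kN·m
Load 2 — point force P=-3 kN at a=5/2 m (b=L-a=15/2):
  M_2 = Pa²(a+3b)(L-x)/L³ - Pa²b/L²  [x>a] = (-3)·(5/2)²·((5/2)+3·(15/2))·(10-4)/10³ - (-3)·(5/2)²·(15/2)/10² = -45/32 kN·m
Superposition: M = Σ M_i = 1625/96 kN·m ≈ 16.927083 kN·m

M(4) = 1625/96 kN·m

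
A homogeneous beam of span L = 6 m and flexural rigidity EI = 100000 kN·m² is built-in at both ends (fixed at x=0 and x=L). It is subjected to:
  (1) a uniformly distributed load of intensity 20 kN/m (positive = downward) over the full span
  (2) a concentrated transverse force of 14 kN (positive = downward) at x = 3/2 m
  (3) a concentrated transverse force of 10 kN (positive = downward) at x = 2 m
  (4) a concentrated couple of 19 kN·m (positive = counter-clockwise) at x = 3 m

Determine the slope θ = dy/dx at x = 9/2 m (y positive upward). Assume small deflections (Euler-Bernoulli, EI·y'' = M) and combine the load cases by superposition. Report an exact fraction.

θ(9/2) = 5013/12800000 rad

Load 1 — uniform load w=20 kN/m over full span:
  θ_1 = -wx(L-x)(L-2x)/(12EI) = -20·(9/2)·(6-(9/2))·(6-2·(9/2))/(12·100000) = 27/80000 rad
Load 2 — point force P=14 kN at a=3/2 m (b=L-a=9/2):
  θ_2 = Pa²(L-x)(2bL-(3b+a)(L-x))/(2L³EI)  [x>a] = 14·(3/2)²·(6-(9/2))·(2·(9/2)·6-(3·(9/2)+(3/2))·(6-(9/2)))/(2·6³·100000) = 441/12800000 rad
Load 3 — point force P=10 kN at a=2 m (b=L-a=4):
  θ_3 = Pa²(L-x)(2bL-(3b+a)(L-x))/(2L³EI)  [x>a] = 10·2²·(6-(9/2))·(2·4·6-(3·4+2)·(6-(9/2)))/(2·6³·100000) = 3/80000 rad
Load 4 — applied couple M₀=19 kN·m at a=3 m (b=L-a=3):
  θ_4 = (R_Ax²/2 - M_Ax - M₀(x-a))/EI  [x>a] with R_A=19/4, M_A=19/4 = ((19/4)·(9/2)²/2 - (19/4)·(9/2) - 19·((9/2)-3))/100000 = -57/3200000 rad
Superposition: θ = Σ θ_i = 5013/12800000 rad ≈ 0.000392 rad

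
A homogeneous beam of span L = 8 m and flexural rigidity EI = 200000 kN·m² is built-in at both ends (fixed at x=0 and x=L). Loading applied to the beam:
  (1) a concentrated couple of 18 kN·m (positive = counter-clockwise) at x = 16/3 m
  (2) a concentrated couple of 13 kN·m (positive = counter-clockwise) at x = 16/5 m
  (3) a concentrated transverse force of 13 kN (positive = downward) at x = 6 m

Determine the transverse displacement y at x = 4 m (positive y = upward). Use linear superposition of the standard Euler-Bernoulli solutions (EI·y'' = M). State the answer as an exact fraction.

Load 1 — applied couple M₀=18 kN·m at a=16/3 m (b=L-a=8/3):
  y_1 = (R_Ax³/6 - M_Ax²/2)/EI  [x≤a] with R_A=3, M_A=6 = (3·4³/6 - 6·4²/2)/200000 = -1/12500 m
Load 2 — applied couple M₀=13 kN·m at a=16/5 m (b=L-a=24/5):
  y_2 = (R_Ax³/6 - M_Ax²/2 - M₀(x-a)²/2)/EI  [x>a] with R_A=117/50, M_A=39/25 = ((117/50)·4³/6 - (39/25)·4²/2 - 13·(4-(16/5))²/2)/200000 = 13/312500 m
Load 3 — point force P=13 kN at a=6 m (b=L-a=2):
  y_3 = -Pb²x²(3aL-(3a+b)x)/(6L³EI)  [x≤a] = -13·2²·4²·(3·6·8-(3·6+2)·4)/(6·8³·200000) = -13/150000 m
Superposition: y = Σ y_i = -469/3750000 m ≈ -0.000125 m

y(4) = -469/3750000 m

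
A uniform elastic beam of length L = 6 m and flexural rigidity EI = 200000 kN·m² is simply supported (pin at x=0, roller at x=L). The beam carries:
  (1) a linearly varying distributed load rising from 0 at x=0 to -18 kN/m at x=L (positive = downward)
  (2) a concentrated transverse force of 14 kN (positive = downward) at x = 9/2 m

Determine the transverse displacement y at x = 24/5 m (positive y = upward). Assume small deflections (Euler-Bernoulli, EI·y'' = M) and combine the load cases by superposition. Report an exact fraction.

Load 1 — triangular load w₀=-18 kN/m (0→w₀ over full span):
  y_1 = -w₀x(7L⁴-10L²x²+3x⁴)/(360LEI) = -(-18)·(24/5)·(7·6⁴-10·6²·(24/5)²+3·(24/5)⁴)/(360·6·200000) = 92583/195312500 m
Load 2 — point force P=14 kN at a=9/2 m (b=L-a=3/2):
  y_2 = -Pa(L-x)(2Lx-a²-x²)/(6LEI)  [x>a] = -14·(9/2)·(6-(24/5))·(2·6·(24/5)-(9/2)²-(24/5)²)/(6·6·200000) = -30051/200000000 m
Superposition: y = Σ y_i = 8094249/25000000000 m ≈ 0.000324 m

y(24/5) = 8094249/25000000000 m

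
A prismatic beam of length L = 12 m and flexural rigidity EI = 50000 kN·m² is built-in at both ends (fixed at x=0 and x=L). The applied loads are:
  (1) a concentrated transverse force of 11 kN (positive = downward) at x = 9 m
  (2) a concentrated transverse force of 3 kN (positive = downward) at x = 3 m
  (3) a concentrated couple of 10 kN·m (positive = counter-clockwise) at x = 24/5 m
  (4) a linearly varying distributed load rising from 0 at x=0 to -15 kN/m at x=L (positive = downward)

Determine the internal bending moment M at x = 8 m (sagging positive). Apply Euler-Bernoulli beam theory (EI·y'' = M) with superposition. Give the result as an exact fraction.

M(8) = -1871/60 kN·m

Load 1 — point force P=11 kN at a=9 m (b=L-a=3):
  M_1 = Pb²(3a+b)x/L³ - Pab²/L²  [x≤a] = 11·3²·(3·9+3)·8/12³ - 11·9·3²/12² = 121/16 kN·m
Load 2 — point force P=3 kN at a=3 m (b=L-a=9):
  M_2 = Pa²(a+3b)(L-x)/L³ - Pa²b/L²  [x>a] = 3·3²·(3+3·9)·(12-8)/12³ - 3·3²·9/12² = 3/16 kN·m
Load 3 — applied couple M₀=10 kN·m at a=24/5 m (b=L-a=36/5):
  M_3 = R_Ax - M_A - M₀  [x>a] with R_A=6/5, M_A=6/5 = (6/5)·8 - (6/5) - 10 = -8/5 kN·m
Load 4 — triangular load w₀=-15 kN/m (0→w₀ over full span):
  M_4 = 3w₀Lx/20 - w₀L²/30 - w₀x³/(6L) = 3·(-15)·12·8/20 - (-15)·12²/30 - (-15)·8³/(6·12) = -112/3 kN·m
Superposition: M = Σ M_i = -1871/60 kN·m ≈ -31.183333 kN·m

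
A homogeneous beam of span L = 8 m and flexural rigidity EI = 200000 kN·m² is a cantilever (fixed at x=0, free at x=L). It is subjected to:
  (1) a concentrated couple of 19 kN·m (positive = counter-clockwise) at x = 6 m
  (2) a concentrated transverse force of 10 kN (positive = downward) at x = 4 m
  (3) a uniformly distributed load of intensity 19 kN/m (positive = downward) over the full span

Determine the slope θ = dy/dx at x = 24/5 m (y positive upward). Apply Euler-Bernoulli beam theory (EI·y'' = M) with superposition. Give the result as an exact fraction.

Load 1 — applied couple M₀=19 kN·m at a=6 m (b=L-a=2):
  θ_1 = M₀x/EI  [x≤a] = 19·(24/5)/200000 = 57/125000 rad
Load 2 — point force P=10 kN at a=4 m (b=L-a=4):
  θ_2 = -Pa²/(2EI)  [x>a] = -10·4²/(2·200000) = -1/2500 rad
Load 3 — uniform load w=19 kN/m over full span:
  θ_3 = -wx(x²-3Lx+3L²)/(6EI) = -19·(24/5)·((24/5)²-3·8·(24/5)+3·8²)/(6·200000) = -2964/390625 rad
Superposition: θ = Σ θ_i = -23537/3125000 rad ≈ -0.007532 rad

θ(24/5) = -23537/3125000 rad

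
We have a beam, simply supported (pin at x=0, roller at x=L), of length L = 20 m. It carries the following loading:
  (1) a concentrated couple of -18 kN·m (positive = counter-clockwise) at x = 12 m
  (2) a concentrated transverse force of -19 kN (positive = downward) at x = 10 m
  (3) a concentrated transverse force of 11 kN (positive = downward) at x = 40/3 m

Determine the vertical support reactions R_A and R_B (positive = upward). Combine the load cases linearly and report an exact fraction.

Load 1 — applied couple M₀=-18 kN·m at a=12 m (b=L-a=8):
  R_A = M₀/L = (-18)/20 = -9/10 kN
  R_B = -M₀/L = -(-18)/20 = 9/10 kN
Load 2 — point force P=-19 kN at a=10 m (b=L-a=10):
  R_A = Pb/L = (-19)·10/20 = -19/2 kN
  R_B = Pa/L = (-19)·10/20 = -19/2 kN
Load 3 — point force P=11 kN at a=40/3 m (b=L-a=20/3):
  R_A = Pb/L = 11·(20/3)/20 = 11/3 kN
  R_B = Pa/L = 11·(40/3)/20 = 22/3 kN
Superposition: R_A = -101/15 kN, R_B = -19/15 kN

R_A = -101/15 kN, R_B = -19/15 kN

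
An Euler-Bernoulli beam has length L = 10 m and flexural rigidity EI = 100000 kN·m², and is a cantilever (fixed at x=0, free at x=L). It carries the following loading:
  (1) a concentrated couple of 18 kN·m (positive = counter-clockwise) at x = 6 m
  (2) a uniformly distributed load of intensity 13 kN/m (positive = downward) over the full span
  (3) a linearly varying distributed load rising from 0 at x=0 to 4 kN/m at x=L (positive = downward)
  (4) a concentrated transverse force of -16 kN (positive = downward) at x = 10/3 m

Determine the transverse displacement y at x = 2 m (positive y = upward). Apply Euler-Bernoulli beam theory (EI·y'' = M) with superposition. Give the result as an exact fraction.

Load 1 — applied couple M₀=18 kN·m at a=6 m (b=L-a=4):
  y_1 = M₀x²/(2EI)  [x≤a] = 18·2²/(2·100000) = 9/25000 m
Load 2 — uniform load w=13 kN/m over full span:
  y_2 = -wx²(x²-4Lx+6L²)/(24EI) = -13·2²·(2²-4·10·2+6·10²)/(24·100000) = -1703/150000 m
Load 3 — triangular load w₀=4 kN/m (0→w₀ over full span):
  y_3 = (w₀Lx³/12-w₀L²x²/6-w₀x⁵/(120L))/EI = (4·10·2³/12-4·10²·2²/6-4·2⁵/(120·10))/100000 = -2251/937500 m
Load 4 — point force P=-16 kN at a=10/3 m (b=L-a=20/3):
  y_4 = -Px²(3a-x)/(6EI)  [x≤a] = -(-16)·2²·(3·(10/3)-2)/(6·100000) = 8/9375 m
Superposition: y = Σ y_i = -47029/3750000 m ≈ -0.012541 m

y(2) = -47029/3750000 m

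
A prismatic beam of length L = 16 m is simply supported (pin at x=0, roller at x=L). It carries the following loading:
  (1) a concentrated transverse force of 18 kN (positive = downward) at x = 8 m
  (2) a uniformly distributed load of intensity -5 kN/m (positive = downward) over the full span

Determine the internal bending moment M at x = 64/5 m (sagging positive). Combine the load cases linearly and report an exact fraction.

Load 1 — point force P=18 kN at a=8 m (b=L-a=8):
  M_1 = Pa(L-x)/L  [x>a] = 18·8·(16-(64/5))/16 = 144/5 kN·m
Load 2 — uniform load w=-5 kN/m over full span:
  M_2 = wx(L-x)/2 = (-5)·(64/5)·(16-(64/5))/2 = -512/5 kN·m
Superposition: M = Σ M_i = -368/5 kN·m ≈ -73.600000 kN·m

M(64/5) = -368/5 kN·m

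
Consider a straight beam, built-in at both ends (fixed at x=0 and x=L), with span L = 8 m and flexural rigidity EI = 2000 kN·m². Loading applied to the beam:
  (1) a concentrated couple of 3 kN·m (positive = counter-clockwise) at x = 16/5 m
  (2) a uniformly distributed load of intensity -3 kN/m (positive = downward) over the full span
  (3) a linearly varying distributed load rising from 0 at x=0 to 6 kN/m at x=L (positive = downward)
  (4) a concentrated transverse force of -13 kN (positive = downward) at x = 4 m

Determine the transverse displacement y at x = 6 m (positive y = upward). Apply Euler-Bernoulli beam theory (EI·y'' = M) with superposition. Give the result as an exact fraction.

Load 1 — applied couple M₀=3 kN·m at a=16/5 m (b=L-a=24/5):
  y_1 = (R_Ax³/6 - M_Ax²/2 - M₀(x-a)²/2)/EI  [x>a] with R_A=27/50, M_A=9/25 = ((27/50)·6³/6 - (9/25)·6²/2 - 3·(6-(16/5))²/2)/2000 = 3/5000 m
Load 2 — uniform load w=-3 kN/m over full span:
  y_2 = -wx²(L-x)²/(24EI) = -(-3)·6²·(8-6)²/(24·2000) = 9/1000 m
Load 3 — triangular load w₀=6 kN/m (0→w₀ over full span):
  y_3 = -w₀x²(L-x)²(x+2L)/(120LEI) = -6·6²·(8-6)²·(6+2·8)/(120·8·2000) = -99/10000 m
Load 4 — point force P=-13 kN at a=4 m (b=L-a=4):
  y_4 = -Pa²(L-x)²(3bL-(3b+a)(L-x))/(6L³EI)  [x>a] = -(-13)·4²·(8-6)²·(3·4·8-(3·4+4)·(8-6))/(6·8³·2000) = 13/1500 m
Superposition: y = Σ y_i = 251/30000 m ≈ 0.008367 m

y(6) = 251/30000 m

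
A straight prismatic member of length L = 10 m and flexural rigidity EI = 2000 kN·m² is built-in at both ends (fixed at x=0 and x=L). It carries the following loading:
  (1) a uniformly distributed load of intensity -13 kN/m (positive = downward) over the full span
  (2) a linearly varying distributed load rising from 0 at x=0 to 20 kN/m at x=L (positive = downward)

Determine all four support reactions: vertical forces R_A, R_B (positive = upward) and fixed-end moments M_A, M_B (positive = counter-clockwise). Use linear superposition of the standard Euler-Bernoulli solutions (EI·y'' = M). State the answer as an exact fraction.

Load 1 — uniform load w=-13 kN/m over full span:
  R_A = wL/2 = (-13)·10/2 = -65 kN
  M_A = wL²/12 = (-13)·10²/12 = -325/3 kN·m
  R_B = wL/2 = (-13)·10/2 = -65 kN
  M_B = -wL²/12 = -(-13)·10²/12 = 325/3 kN·m
Load 2 — triangular load w₀=20 kN/m (0→w₀ over full span):
  R_A = 3w₀L/20 = 3·20·10/20 = 30 kN
  M_A = w₀L²/30 = 20·10²/30 = 200/3 kN·m
  R_B = 7w₀L/20 = 7·20·10/20 = 70 kN
  M_B = -w₀L²/20 = -20·10²/20 = -100 kN·m
Superposition: R_A = -35 kN, M_A = -125/3 kN·m, R_B = 5 kN, M_B = 25/3 kN·m

R_A = -35 kN, M_A = -125/3 kN·m, R_B = 5 kN, M_B = 25/3 kN·m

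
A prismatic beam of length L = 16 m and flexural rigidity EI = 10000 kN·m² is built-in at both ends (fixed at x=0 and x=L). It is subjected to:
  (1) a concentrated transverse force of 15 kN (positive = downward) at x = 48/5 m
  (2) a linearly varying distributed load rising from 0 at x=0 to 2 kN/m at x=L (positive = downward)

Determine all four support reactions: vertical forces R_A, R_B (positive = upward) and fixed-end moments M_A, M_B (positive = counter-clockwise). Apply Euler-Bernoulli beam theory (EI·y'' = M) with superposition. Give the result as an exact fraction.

R_A = 252/25 kN, M_A = 3008/75 kN·m, R_B = 523/25 kN, M_B = -1504/25 kN·m

Load 1 — point force P=15 kN at a=48/5 m (b=L-a=32/5):
  R_A = Pb²(3a+b)/L³ = 15·(32/5)²·(3·(48/5)+(32/5))/16³ = 132/25 kN
  M_A = Pab²/L² = 15·(48/5)·(32/5)²/16² = 576/25 kN·m
  R_B = Pa²(a+3b)/L³ = 15·(48/5)²·((48/5)+3·(32/5))/16³ = 243/25 kN
  M_B = -Pa²b/L² = -15·(48/5)²·(32/5)/16² = -864/25 kN·m
Load 2 — triangular load w₀=2 kN/m (0→w₀ over full span):
  R_A = 3w₀L/20 = 3·2·16/20 = 24/5 kN
  M_A = w₀L²/30 = 2·16²/30 = 256/15 kN·m
  R_B = 7w₀L/20 = 7·2·16/20 = 56/5 kN
  M_B = -w₀L²/20 = -2·16²/20 = -128/5 kN·m
Superposition: R_A = 252/25 kN, M_A = 3008/75 kN·m, R_B = 523/25 kN, M_B = -1504/25 kN·m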